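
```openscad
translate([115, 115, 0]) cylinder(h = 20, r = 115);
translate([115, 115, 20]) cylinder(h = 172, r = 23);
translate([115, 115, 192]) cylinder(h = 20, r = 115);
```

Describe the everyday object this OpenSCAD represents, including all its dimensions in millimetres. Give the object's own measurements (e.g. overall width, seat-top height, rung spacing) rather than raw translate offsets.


A spool: two coaxial disc flanges of radius 115 mm and thickness 20 mm, joined by a core cylinder of radius 23 mm and height 172 mm. The lower flange rests on z = 0 and the three cylinders share a vertical axis.


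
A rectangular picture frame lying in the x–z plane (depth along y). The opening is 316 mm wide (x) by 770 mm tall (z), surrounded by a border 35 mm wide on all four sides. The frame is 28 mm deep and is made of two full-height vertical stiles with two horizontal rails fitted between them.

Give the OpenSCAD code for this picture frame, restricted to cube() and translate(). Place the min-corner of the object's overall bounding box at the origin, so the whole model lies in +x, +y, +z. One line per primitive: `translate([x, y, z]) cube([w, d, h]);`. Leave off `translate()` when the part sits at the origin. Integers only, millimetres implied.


cube([35, 28, 840]);
translate([351, 0, 0]) cube([35, 28, 840]);
translate([35, 0, 0]) cube([316, 28, 35]);
translate([35, 0, 805]) cube([316, 28, 35]);


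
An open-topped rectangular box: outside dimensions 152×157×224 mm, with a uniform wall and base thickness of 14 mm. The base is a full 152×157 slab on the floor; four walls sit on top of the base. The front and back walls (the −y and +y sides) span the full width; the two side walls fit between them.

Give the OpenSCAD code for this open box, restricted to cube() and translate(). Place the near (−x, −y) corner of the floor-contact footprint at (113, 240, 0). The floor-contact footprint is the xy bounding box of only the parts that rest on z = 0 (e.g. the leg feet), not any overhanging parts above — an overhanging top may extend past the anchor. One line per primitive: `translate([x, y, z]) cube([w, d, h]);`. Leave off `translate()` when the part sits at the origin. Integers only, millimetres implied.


translate([113, 240, 0]) cube([152, 157, 14]);
translate([113, 240, 14]) cube([152, 14, 210]);
translate([113, 383, 14]) cube([152, 14, 210]);
translate([113, 254, 14]) cube([14, 129, 210]);
translate([251, 254, 14]) cube([14, 129, 210]);


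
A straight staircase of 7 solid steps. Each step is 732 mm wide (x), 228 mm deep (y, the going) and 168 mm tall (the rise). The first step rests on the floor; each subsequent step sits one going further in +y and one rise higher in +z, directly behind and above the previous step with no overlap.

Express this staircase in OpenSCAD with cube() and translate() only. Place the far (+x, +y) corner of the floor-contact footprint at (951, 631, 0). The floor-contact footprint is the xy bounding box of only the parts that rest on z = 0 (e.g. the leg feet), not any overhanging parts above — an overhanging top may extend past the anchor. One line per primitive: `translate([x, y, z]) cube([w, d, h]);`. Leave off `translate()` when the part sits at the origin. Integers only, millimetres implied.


translate([219, 403, 0]) cube([732, 228, 168]);
translate([219, 631, 168]) cube([732, 228, 168]);
translate([219, 859, 336]) cube([732, 228, 168]);
translate([219, 1087, 504]) cube([732, 228, 168]);
translate([219, 1315, 672]) cube([732, 228, 168]);
translate([219, 1543, 840]) cube([732, 228, 168]);
translate([219, 1771, 1008]) cube([732, 228, 168]);


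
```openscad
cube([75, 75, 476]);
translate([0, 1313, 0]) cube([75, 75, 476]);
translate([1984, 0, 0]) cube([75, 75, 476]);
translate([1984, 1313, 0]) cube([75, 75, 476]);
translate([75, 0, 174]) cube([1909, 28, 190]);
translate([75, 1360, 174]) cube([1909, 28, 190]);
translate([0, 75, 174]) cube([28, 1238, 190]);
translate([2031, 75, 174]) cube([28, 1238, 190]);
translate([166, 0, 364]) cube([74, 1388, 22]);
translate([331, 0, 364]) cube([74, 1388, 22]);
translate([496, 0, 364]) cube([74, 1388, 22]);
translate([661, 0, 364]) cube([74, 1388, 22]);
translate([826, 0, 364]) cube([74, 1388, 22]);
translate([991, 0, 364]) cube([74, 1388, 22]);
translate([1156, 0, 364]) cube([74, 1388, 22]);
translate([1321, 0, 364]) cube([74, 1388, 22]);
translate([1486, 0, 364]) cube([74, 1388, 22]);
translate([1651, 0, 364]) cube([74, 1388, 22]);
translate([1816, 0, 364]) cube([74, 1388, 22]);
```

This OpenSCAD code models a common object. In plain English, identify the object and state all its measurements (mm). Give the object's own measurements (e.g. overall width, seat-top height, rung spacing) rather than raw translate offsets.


A bed frame 2059 mm long (x) by 1388 mm wide (y). Four 75×75 mm corner posts, 476 mm tall, at the corners of the footprint. Four rails of 28 mm thickness and 190 mm height run between adjacent posts with their undersides at z = 174 mm, their outer faces flush with the outside of the frame (the two x-running rails run between the posts' inner faces; the two y-running rails run between the posts' inner faces). 11 slats, each 74 mm wide (x) and 22 mm thick, lie across the top of the two x-running rails, running the full 1388 mm width of the frame in y; along x they sit between the end posts with a 91 mm gap after the −x posts and between neighbouring slats, leaving 94 mm before the +x posts.


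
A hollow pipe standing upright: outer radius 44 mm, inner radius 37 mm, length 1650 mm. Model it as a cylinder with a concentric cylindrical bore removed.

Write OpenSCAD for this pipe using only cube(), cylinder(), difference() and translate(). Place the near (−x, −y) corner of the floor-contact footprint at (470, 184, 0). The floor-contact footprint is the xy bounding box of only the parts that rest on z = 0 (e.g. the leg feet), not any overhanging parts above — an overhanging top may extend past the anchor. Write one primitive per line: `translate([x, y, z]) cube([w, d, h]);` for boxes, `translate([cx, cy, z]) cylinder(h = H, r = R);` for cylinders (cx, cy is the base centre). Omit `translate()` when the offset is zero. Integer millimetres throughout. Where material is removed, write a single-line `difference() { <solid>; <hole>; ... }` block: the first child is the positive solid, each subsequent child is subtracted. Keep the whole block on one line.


difference() { translate([514, 228, 0]) cylinder(h = 1650, r = 44); translate([514, 228, 0]) cylinder(h = 1650, r = 37); }


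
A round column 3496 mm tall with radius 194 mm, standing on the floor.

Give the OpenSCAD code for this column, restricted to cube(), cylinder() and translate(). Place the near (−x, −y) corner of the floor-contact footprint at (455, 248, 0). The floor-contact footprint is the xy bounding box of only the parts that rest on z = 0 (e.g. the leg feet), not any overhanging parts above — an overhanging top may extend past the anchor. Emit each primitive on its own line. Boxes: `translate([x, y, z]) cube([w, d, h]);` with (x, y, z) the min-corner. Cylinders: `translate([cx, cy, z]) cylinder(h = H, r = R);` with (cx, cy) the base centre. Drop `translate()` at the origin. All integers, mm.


translate([649, 442, 0]) cylinder(h = 3496, r = 194);


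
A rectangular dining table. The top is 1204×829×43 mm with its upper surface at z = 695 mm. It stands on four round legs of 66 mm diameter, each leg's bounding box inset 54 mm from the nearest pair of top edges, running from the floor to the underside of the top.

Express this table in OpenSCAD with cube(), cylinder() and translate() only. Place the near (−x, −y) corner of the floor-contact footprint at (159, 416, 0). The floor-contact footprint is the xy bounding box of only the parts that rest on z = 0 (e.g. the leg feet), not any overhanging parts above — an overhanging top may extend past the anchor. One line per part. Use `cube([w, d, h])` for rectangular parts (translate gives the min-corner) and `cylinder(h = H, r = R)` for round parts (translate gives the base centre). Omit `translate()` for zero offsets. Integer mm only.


translate([105, 362, 652]) cube([1204, 829, 43]);
translate([192, 449, 0]) cylinder(h = 652, r = 33);
translate([1222, 449, 0]) cylinder(h = 652, r = 33);
translate([192, 1104, 0]) cylinder(h = 652, r = 33);
translate([1222, 1104, 0]) cylinder(h = 652, r = 33);


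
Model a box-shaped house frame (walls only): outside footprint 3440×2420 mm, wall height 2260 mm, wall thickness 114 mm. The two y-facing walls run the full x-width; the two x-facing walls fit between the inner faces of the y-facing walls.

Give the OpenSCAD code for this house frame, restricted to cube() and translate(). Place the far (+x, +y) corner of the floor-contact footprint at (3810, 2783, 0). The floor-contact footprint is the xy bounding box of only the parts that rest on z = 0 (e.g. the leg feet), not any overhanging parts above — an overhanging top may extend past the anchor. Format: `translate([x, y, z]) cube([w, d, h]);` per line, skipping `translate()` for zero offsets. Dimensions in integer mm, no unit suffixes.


translate([370, 363, 0]) cube([3440, 114, 2260]);
translate([370, 2669, 0]) cube([3440, 114, 2260]);
translate([370, 477, 0]) cube([114, 2192, 2260]);
translate([3696, 477, 0]) cube([114, 2192, 2260]);


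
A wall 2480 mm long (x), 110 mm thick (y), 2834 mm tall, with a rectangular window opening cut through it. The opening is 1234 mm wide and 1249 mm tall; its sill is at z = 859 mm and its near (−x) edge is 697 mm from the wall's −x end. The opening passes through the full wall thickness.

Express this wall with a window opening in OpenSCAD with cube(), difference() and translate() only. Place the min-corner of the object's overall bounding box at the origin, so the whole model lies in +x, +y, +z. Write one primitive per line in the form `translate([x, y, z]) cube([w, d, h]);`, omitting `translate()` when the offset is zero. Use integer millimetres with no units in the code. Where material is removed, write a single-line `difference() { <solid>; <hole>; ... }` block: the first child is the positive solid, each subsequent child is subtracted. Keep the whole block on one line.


difference() { cube([2480, 110, 2834]); translate([697, 0, 859]) cube([1234, 110, 1249]); }


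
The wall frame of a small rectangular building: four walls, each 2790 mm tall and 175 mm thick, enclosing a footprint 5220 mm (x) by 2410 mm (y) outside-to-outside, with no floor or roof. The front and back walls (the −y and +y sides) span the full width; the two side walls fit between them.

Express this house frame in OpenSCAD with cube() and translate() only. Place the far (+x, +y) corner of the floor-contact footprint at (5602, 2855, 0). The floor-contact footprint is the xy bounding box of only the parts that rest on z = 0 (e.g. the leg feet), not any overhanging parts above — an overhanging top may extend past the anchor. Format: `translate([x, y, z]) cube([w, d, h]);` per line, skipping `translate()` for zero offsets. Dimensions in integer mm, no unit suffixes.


translate([382, 445, 0]) cube([5220, 175, 2790]);
translate([382, 2680, 0]) cube([5220, 175, 2790]);
translate([382, 620, 0]) cube([175, 2060, 2790]);
translate([5427, 620, 0]) cube([175, 2060, 2790]);


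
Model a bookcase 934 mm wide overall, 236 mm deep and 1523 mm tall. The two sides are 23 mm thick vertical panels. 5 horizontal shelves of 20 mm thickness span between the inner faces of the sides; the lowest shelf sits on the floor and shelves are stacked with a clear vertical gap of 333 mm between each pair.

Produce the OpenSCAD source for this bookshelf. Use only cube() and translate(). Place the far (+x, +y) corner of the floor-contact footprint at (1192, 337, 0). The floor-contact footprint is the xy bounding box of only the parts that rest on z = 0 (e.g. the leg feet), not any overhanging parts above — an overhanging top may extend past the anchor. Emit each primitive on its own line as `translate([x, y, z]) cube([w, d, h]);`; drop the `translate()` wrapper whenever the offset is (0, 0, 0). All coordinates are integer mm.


translate([258, 101, 0]) cube([23, 236, 1523]);
translate([1169, 101, 0]) cube([23, 236, 1523]);
translate([281, 101, 0]) cube([888, 236, 20]);
translate([281, 101, 353]) cube([888, 236, 20]);
translate([281, 101, 706]) cube([888, 236, 20]);
translate([281, 101, 1059]) cube([888, 236, 20]);
translate([281, 101, 1412]) cube([888, 236, 20]);


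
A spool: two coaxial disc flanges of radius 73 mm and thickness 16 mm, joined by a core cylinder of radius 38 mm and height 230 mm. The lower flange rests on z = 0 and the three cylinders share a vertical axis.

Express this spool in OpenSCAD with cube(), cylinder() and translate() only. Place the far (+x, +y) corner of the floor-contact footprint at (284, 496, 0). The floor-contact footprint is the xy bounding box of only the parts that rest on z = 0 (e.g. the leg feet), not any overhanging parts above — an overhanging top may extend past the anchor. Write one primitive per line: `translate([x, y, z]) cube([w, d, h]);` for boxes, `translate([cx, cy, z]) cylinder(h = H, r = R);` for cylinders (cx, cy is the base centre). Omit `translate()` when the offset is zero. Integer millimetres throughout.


translate([211, 423, 0]) cylinder(h = 16, r = 73);
translate([211, 423, 16]) cylinder(h = 230, r = 38);
translate([211, 423, 246]) cylinder(h = 16, r = 73);


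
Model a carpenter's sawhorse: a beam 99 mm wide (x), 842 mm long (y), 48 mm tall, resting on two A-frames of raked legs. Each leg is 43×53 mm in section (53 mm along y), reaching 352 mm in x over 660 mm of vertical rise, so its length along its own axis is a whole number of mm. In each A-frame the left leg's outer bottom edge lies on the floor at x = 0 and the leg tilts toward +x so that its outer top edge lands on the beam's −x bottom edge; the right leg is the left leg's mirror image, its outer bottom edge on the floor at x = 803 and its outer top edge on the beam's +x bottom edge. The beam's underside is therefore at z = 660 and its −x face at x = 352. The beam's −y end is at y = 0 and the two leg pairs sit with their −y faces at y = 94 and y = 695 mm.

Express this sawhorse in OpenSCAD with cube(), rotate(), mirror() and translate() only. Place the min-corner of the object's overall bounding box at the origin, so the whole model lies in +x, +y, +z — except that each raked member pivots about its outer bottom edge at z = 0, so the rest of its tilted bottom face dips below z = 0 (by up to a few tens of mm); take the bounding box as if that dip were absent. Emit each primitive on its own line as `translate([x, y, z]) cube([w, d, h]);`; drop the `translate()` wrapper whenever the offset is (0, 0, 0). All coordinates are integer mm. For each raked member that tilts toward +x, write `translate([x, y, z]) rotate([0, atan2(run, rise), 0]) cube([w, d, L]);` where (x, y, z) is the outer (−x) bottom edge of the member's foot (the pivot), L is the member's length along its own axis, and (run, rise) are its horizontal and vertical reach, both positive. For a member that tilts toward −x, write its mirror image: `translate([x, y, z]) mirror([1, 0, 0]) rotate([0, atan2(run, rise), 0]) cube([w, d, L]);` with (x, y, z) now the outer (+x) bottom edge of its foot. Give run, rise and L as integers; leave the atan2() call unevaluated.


// leg length = √(352² + 660²) = 748
// right-leg outer foot x = 2·352 + 99 = 803
// beam min-corner = (352, 0, 660)
translate([352, 0, 660]) cube([99, 842, 48]);
translate([0, 94, 0]) rotate([0, atan2(352, 660), 0]) cube([43, 53, 748]);
translate([803, 94, 0]) mirror([1, 0, 0]) rotate([0, atan2(352, 660), 0]) cube([43, 53, 748]);
translate([0, 695, 0]) rotate([0, atan2(352, 660), 0]) cube([43, 53, 748]);
translate([803, 695, 0]) mirror([1, 0, 0]) rotate([0, atan2(352, 660), 0]) cube([43, 53, 748]);


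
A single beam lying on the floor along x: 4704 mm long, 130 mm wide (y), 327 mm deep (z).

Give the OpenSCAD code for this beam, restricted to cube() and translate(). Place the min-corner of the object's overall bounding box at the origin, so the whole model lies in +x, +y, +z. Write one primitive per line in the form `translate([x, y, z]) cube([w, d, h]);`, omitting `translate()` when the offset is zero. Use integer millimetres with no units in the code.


cube([4704, 130, 327]);


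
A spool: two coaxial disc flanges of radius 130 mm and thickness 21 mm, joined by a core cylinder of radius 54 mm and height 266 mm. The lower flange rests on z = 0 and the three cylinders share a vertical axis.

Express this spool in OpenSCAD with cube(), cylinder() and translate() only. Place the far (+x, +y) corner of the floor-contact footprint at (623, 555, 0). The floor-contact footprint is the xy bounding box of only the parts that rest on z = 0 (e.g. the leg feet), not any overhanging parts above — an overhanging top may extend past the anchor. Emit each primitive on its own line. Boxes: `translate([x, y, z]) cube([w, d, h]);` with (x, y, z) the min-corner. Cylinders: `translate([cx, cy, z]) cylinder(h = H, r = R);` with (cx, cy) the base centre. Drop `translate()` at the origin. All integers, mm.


translate([493, 425, 0]) cylinder(h = 21, r = 130);
translate([493, 425, 21]) cylinder(h = 266, r = 54);
translate([493, 425, 287]) cylinder(h = 21, r = 130);


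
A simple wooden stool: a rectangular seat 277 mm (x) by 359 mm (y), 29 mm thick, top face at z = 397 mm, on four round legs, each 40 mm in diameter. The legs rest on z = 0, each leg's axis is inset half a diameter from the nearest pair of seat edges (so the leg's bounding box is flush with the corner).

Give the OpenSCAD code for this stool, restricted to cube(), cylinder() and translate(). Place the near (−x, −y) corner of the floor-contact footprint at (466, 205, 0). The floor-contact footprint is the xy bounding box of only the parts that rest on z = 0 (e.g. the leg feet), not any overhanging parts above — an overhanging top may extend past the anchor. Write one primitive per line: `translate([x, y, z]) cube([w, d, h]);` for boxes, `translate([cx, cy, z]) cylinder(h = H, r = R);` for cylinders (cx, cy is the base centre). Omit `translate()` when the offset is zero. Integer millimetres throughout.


// leg_h = 397 - 29 = 368
translate([466, 205, 368]) cube([277, 359, 29]);
translate([486, 225, 0]) cylinder(h = 368, r = 20);
translate([723, 225, 0]) cylinder(h = 368, r = 20);
translate([486, 544, 0]) cylinder(h = 368, r = 20);
translate([723, 544, 0]) cylinder(h = 368, r = 20);


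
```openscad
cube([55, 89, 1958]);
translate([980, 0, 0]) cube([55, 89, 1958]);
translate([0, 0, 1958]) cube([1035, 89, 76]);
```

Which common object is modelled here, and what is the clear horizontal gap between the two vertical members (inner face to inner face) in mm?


A door frame. The clear opening width is 925 mm.

Two 1958 mm tall posts with a header on top — a door frame. The left jamb is 55 mm wide at x = 0; the right jamb starts at x = 980. The clear opening is 980 − 55 = 925 mm.


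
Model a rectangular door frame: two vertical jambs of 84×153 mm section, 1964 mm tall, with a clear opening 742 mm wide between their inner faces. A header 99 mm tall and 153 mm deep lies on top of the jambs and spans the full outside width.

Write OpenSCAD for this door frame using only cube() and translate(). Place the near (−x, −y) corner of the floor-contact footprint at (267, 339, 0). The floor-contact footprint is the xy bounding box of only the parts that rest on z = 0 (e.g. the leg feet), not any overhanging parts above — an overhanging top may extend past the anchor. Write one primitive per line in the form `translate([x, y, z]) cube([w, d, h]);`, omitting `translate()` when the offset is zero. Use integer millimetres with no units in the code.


translate([267, 339, 0]) cube([84, 153, 1964]);
translate([1093, 339, 0]) cube([84, 153, 1964]);
translate([267, 339, 1964]) cube([910, 153, 99]);


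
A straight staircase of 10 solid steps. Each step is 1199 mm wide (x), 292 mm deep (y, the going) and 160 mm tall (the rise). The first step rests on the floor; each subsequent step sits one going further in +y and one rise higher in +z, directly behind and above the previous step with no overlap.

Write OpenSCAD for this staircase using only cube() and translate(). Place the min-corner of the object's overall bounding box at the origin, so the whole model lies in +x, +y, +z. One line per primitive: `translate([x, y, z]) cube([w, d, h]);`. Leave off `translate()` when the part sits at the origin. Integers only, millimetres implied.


cube([1199, 292, 160]);
translate([0, 292, 160]) cube([1199, 292, 160]);
translate([0, 584, 320]) cube([1199, 292, 160]);
translate([0, 876, 480]) cube([1199, 292, 160]);
translate([0, 1168, 640]) cube([1199, 292, 160]);
translate([0, 1460, 800]) cube([1199, 292, 160]);
translate([0, 1752, 960]) cube([1199, 292, 160]);
translate([0, 2044, 1120]) cube([1199, 292, 160]);
translate([0, 2336, 1280]) cube([1199, 292, 160]);
translate([0, 2628, 1440]) cube([1199, 292, 160]);


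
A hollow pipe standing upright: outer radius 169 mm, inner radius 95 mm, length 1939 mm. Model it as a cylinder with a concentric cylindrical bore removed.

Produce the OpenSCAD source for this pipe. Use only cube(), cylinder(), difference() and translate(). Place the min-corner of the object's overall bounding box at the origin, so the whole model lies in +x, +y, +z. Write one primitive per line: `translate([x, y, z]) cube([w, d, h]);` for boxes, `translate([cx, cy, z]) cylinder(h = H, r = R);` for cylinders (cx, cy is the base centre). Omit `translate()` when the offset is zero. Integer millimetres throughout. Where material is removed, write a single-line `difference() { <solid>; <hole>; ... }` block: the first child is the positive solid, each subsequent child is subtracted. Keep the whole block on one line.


difference() { translate([169, 169, 0]) cylinder(h = 1939, r = 169); translate([169, 169, 0]) cylinder(h = 1939, r = 95); }


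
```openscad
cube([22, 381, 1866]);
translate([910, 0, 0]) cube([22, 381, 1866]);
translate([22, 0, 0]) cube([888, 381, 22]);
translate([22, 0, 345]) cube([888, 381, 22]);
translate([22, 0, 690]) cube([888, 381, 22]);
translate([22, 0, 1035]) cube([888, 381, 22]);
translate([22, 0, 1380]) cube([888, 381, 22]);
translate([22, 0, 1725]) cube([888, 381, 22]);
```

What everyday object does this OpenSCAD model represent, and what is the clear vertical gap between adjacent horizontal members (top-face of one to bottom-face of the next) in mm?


A bookshelf. The clear shelf gap is 323 mm.

Two tall side panels with 6 horizontal boards between them — a bookshelf. The first two shelf undersides are at z = 0 and z = 345; with shelf thickness 22, the clear gap is 345 − 0 − 22 = 323 mm.


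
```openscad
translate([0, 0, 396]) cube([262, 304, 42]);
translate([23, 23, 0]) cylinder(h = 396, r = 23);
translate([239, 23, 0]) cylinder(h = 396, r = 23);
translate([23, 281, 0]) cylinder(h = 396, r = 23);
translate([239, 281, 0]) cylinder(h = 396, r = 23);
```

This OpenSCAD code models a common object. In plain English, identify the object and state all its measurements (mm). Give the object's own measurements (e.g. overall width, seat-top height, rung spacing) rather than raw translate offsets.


A simple wooden stool: a rectangular seat 262 mm (x) by 304 mm (y), 42 mm thick, top face at z = 438 mm, on four round legs, each 46 mm in diameter. The legs rest on z = 0, each leg's axis is inset half a diameter from the nearest pair of seat edges (so the leg's bounding box is flush with the corner).


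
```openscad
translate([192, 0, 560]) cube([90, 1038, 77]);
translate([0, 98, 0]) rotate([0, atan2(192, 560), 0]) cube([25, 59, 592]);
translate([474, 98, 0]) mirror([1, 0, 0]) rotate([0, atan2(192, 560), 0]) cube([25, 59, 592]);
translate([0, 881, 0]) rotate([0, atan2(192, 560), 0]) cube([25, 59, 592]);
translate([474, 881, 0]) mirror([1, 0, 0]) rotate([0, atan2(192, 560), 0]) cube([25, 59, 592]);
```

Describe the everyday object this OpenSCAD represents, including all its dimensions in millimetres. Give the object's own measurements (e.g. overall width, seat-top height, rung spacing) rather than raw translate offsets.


A sawhorse. A 90×1038×77 mm beam (x, y, z) sits on two A-frame leg pairs. Each pair is two raked legs of 25×59 mm section (59 mm along y) splaying symmetrically in x. Each leg rises 560 mm vertically over 192 mm of horizontal reach and is 592 mm long along its own axis. Every leg's outer bottom edge rests on the floor and its outer top edge meets a bottom edge of the beam — the left legs (tilting toward +x) meet the beam's −x bottom edge, the right legs (their mirror images, tilting toward −x) meet its +x bottom edge — so the leg tops tuck under the beam, the beam's underside is 560 mm above the floor, and the feet are 474 mm apart outside-to-outside with the beam centred between them. The two leg pairs are set in 98 mm from either end of the beam.


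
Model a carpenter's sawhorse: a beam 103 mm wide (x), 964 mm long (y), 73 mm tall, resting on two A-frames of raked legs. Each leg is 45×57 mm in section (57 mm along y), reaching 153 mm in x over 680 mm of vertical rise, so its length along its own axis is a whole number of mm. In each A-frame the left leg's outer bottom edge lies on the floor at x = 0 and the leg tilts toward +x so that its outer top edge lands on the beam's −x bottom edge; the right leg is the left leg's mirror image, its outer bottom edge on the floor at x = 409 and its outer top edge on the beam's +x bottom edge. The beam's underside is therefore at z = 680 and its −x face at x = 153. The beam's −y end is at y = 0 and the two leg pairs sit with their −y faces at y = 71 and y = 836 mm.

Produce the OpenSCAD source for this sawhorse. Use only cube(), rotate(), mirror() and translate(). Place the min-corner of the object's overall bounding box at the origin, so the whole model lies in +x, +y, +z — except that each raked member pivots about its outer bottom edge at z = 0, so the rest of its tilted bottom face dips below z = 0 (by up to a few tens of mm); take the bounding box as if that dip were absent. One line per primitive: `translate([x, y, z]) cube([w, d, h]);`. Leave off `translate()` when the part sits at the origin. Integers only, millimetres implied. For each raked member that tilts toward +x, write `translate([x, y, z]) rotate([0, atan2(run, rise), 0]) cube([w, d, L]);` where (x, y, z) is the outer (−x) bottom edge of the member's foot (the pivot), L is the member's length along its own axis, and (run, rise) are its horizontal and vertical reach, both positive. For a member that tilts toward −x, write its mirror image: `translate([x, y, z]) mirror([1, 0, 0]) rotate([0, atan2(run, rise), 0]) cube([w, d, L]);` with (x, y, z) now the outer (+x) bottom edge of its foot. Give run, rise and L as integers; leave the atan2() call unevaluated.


translate([153, 0, 680]) cube([103, 964, 73]);
translate([0, 71, 0]) rotate([0, atan2(153, 680), 0]) cube([45, 57, 697]);
translate([409, 71, 0]) mirror([1, 0, 0]) rotate([0, atan2(153, 680), 0]) cube([45, 57, 697]);
translate([0, 836, 0]) rotate([0, atan2(153, 680), 0]) cube([45, 57, 697]);
translate([409, 836, 0]) mirror([1, 0, 0]) rotate([0, atan2(153, 680), 0]) cube([45, 57, 697]);


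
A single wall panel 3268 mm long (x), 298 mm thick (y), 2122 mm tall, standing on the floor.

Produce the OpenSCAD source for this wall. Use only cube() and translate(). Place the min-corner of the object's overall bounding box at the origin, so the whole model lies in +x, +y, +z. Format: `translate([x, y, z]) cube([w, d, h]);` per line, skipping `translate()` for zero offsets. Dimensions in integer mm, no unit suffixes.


cube([3268, 298, 2122]);


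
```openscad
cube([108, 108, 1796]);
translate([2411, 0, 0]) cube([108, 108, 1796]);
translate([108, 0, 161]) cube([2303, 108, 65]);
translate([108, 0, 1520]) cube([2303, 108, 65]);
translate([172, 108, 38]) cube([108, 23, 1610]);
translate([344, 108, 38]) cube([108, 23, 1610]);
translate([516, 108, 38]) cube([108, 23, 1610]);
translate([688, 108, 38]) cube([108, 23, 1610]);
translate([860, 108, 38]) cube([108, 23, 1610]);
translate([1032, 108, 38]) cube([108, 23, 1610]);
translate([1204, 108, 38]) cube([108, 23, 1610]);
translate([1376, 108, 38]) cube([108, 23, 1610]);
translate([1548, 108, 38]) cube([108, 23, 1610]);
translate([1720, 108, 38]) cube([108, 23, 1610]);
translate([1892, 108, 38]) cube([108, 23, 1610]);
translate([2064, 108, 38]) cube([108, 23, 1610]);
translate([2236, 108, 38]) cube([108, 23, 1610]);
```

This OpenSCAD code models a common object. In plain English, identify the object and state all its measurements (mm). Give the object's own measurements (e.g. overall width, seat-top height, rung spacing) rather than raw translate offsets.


A fence section. Two 108×108 mm posts, 1796 mm tall, stand on the floor with a clear span of 2303 mm between their inner faces. Two horizontal rails of 108×65 mm section span the gap between the posts with their undersides at z = 161 mm and z = 1520 mm, flush with the posts' −y face. 13 pickets, each 108 mm wide, 23 mm thick and 1610 mm tall, are fixed to the +y face of the rails with their bottoms at z = 38 mm, spaced across the span with a 64 mm gap after the −x post and between neighbouring pickets, with 67 mm left before the +x post.


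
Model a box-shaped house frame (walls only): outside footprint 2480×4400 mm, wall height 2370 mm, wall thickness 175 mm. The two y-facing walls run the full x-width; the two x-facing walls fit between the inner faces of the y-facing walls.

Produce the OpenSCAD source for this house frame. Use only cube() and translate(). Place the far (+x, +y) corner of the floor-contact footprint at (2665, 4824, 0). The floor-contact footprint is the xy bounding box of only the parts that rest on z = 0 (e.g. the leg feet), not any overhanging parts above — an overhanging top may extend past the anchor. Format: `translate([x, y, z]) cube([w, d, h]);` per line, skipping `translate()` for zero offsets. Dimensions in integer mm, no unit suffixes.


translate([185, 424, 0]) cube([2480, 175, 2370]);
translate([185, 4649, 0]) cube([2480, 175, 2370]);
translate([185, 599, 0]) cube([175, 4050, 2370]);
translate([2490, 599, 0]) cube([175, 4050, 2370]);


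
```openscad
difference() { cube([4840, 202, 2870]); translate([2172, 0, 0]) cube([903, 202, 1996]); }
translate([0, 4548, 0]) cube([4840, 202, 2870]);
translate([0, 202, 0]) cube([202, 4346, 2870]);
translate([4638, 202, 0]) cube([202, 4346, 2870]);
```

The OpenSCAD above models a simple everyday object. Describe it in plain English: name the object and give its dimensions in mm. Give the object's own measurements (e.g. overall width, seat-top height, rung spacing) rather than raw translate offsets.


A single room: four walls, each 2870 mm tall and 202 mm thick, enclosing an outside footprint 4840×4750 mm (x × y), no floor or roof. The front and back walls (−y and +y sides) run the full x-width; the side walls fit between their inner faces. A door opening 903 mm wide and 1996 mm tall is cut through the front wall from the floor up, its −x edge 2172 mm from the wall's −x end.


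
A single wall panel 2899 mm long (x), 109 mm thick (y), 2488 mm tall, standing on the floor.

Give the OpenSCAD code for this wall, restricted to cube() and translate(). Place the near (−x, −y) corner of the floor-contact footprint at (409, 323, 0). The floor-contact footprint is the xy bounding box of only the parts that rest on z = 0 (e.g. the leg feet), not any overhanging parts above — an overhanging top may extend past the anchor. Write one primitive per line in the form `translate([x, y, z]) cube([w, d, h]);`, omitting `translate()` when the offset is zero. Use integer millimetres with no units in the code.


translate([409, 323, 0]) cube([2899, 109, 2488]);


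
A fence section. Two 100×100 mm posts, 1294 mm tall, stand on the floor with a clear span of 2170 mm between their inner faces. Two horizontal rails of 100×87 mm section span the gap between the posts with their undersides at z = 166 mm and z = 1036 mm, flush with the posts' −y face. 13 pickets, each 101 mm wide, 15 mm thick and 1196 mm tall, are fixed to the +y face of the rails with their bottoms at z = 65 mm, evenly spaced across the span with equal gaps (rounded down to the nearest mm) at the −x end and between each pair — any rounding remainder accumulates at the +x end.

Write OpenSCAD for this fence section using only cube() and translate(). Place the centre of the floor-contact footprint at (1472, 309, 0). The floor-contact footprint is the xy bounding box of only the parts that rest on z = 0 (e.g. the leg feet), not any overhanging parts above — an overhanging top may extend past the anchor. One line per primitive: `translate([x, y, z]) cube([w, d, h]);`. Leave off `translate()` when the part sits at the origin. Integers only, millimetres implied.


translate([287, 259, 0]) cube([100, 100, 1294]);
translate([2557, 259, 0]) cube([100, 100, 1294]);
translate([387, 259, 166]) cube([2170, 100, 87]);
translate([387, 259, 1036]) cube([2170, 100, 87]);
translate([448, 359, 65]) cube([101, 15, 1196]);
translate([610, 359, 65]) cube([101, 15, 1196]);
translate([772, 359, 65]) cube([101, 15, 1196]);
translate([934, 359, 65]) cube([101, 15, 1196]);
translate([1096, 359, 65]) cube([101, 15, 1196]);
translate([1258, 359, 65]) cube([101, 15, 1196]);
translate([1420, 359, 65]) cube([101, 15, 1196]);
translate([1582, 359, 65]) cube([101, 15, 1196]);
translate([1744, 359, 65]) cube([101, 15, 1196]);
translate([1906, 359, 65]) cube([101, 15, 1196]);
translate([2068, 359, 65]) cube([101, 15, 1196]);
translate([2230, 359, 65]) cube([101, 15, 1196]);
translate([2392, 359, 65]) cube([101, 15, 1196]);


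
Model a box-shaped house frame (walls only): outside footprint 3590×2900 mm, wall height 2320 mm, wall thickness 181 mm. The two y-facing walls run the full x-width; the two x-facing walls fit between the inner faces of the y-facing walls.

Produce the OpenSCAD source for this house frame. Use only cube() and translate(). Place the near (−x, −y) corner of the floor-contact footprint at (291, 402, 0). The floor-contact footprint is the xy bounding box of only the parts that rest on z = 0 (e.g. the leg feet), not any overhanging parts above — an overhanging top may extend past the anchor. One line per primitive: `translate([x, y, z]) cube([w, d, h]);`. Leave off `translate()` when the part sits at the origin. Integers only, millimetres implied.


translate([291, 402, 0]) cube([3590, 181, 2320]);
translate([291, 3121, 0]) cube([3590, 181, 2320]);
translate([291, 583, 0]) cube([181, 2538, 2320]);
translate([3700, 583, 0]) cube([181, 2538, 2320]);


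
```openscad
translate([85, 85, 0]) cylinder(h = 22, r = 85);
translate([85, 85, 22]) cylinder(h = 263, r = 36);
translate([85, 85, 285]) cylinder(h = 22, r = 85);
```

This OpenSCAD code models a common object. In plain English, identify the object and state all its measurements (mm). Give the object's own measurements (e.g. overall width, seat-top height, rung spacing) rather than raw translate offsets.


A spool: two coaxial disc flanges of radius 85 mm and thickness 22 mm, joined by a core cylinder of radius 36 mm and height 263 mm. The lower flange rests on z = 0 and the three cylinders share a vertical axis.


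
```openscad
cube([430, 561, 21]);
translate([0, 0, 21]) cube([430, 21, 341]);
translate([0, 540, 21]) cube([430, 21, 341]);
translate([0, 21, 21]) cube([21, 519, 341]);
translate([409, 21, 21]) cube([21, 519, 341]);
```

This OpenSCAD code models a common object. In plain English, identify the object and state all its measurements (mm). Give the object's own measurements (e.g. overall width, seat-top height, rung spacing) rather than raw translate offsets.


An open-topped rectangular box: outside dimensions 430×561×362 mm, with a uniform wall and base thickness of 21 mm. The base is a full 430×561 slab on the floor; four walls sit on top of the base. The front and back walls (the −y and +y sides) span the full width; the two side walls fit between them.


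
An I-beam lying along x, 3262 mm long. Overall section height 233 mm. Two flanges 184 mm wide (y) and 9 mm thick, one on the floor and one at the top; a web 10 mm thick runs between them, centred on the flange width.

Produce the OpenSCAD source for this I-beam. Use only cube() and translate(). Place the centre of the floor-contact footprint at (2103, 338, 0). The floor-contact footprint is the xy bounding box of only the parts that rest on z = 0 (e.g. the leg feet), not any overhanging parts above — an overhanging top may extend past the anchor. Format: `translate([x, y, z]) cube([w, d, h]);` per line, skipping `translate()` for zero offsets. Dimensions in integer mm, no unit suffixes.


translate([472, 246, 0]) cube([3262, 184, 9]);
translate([472, 333, 9]) cube([3262, 10, 215]);
translate([472, 246, 224]) cube([3262, 184, 9]);


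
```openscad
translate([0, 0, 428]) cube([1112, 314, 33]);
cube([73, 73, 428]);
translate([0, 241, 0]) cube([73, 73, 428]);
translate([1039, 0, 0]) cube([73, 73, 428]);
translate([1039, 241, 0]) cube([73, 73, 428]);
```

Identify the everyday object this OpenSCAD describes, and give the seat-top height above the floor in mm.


A bench. The seat-top height is 461 mm.

A long slab on four corner posts — a bench. The slab sits at z = 428 with thickness 33, so the top is 428 + 33 = 461 mm.


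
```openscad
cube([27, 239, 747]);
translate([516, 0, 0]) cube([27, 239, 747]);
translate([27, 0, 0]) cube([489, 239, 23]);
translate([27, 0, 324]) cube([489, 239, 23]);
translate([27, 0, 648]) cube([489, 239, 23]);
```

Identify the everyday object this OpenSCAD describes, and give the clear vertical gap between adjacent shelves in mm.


A bookshelf. The clear shelf gap is 301 mm.

Two tall side panels with 3 horizontal boards between them — a bookshelf. The first two shelf undersides are at z = 0 and z = 324; with shelf thickness 23, the clear gap is 324 − 0 − 23 = 301 mm.


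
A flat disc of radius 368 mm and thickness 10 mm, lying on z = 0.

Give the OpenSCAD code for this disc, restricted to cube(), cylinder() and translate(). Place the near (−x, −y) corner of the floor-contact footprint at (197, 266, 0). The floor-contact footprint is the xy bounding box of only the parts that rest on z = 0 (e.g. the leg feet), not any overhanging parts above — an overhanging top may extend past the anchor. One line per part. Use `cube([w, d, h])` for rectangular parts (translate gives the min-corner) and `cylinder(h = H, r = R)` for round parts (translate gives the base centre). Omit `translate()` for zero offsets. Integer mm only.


translate([565, 634, 0]) cylinder(h = 10, r = 368);


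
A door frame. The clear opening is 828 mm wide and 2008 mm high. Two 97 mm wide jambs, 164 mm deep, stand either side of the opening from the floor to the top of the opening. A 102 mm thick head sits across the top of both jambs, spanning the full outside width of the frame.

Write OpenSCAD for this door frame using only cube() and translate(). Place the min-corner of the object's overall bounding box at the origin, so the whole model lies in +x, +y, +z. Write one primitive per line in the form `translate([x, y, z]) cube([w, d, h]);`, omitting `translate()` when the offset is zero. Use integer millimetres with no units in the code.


cube([97, 164, 2008]);
translate([925, 0, 0]) cube([97, 164, 2008]);
translate([0, 0, 2008]) cube([1022, 164, 102]);


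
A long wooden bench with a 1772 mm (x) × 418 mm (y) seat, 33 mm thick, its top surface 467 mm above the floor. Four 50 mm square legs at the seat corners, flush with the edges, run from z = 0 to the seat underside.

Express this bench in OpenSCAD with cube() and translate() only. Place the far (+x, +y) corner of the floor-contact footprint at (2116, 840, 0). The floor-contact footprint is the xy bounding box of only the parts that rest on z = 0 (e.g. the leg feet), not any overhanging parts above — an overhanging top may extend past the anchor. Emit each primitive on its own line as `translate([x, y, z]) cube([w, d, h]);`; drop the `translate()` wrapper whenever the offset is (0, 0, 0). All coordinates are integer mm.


translate([344, 422, 434]) cube([1772, 418, 33]);
translate([344, 422, 0]) cube([50, 50, 434]);
translate([344, 790, 0]) cube([50, 50, 434]);
translate([2066, 422, 0]) cube([50, 50, 434]);
translate([2066, 790, 0]) cube([50, 50, 434]);
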